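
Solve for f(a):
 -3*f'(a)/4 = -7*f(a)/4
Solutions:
 f(a) = C1*exp(7*a/3)


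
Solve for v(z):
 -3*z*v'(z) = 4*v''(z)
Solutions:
 v(z) = C1 + C2*erf(sqrt(6)*z/4)


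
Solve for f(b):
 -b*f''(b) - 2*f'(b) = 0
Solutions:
 f(b) = C1 + C2/b


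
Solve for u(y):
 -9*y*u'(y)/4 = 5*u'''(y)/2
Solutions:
 u(y) = C1 + Integral(C2*airyai(-30^(2/3)*y/10) + C3*airybi(-30^(2/3)*y/10), y)


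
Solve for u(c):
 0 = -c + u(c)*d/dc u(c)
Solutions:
 u(c) = -sqrt(C1 + c^2)
 u(c) = sqrt(C1 + c^2)


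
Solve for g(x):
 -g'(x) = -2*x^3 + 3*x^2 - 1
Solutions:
 g(x) = C1 + x^4/2 - x^3 + x


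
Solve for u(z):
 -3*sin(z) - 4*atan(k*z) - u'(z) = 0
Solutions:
 u(z) = C1 - 4*Piecewise((z*atan(k*z) - log(k^2*z^2 + 1)/(2*k), Ne(k, 0)), (0, True)) + 3*cos(z)


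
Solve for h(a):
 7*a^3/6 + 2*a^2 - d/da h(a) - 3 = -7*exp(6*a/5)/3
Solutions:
 h(a) = C1 + 7*a^4/24 + 2*a^3/3 - 3*a + 35*exp(6*a/5)/18


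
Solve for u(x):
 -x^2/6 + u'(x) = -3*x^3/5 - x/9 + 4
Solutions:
 u(x) = C1 - 3*x^4/20 + x^3/18 - x^2/18 + 4*x


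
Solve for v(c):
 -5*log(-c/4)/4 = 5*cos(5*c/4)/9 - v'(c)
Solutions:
 v(c) = C1 + 5*c*log(-c)/4 - 5*c*log(2)/2 - 5*c/4 + 4*sin(5*c/4)/9


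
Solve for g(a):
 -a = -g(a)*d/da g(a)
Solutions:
 g(a) = -sqrt(C1 + a^2)
 g(a) = sqrt(C1 + a^2)


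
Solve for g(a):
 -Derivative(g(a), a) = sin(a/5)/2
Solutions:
 g(a) = C1 + 5*cos(a/5)/2


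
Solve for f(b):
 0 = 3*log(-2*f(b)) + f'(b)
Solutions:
 Integral(1/(log(-_y) + log(2)), (_y, f(b)))/3 = C1 - b


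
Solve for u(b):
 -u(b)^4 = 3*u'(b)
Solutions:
 u(b) = (-1 - sqrt(3)*I)*(1/(C1 + b))^(1/3)/2
 u(b) = (-1 + sqrt(3)*I)*(1/(C1 + b))^(1/3)/2
 u(b) = (1/(C1 + b))^(1/3)


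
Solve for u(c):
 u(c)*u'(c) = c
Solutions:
 u(c) = -sqrt(C1 + c^2)
 u(c) = sqrt(C1 + c^2)


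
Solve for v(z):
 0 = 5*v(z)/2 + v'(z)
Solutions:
 v(z) = C1*exp(-5*z/2)


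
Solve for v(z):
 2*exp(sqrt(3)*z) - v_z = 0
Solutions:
 v(z) = C1 + 2*sqrt(3)*exp(sqrt(3)*z)/3


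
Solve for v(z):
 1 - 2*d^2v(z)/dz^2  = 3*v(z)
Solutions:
 v(z) = C1*sin(sqrt(6)*z/2) + C2*cos(sqrt(6)*z/2) + 1/3


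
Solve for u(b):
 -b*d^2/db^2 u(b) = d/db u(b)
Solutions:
 u(b) = C1 + C2*log(b)


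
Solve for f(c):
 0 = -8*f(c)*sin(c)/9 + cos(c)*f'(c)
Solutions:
 f(c) = C1/cos(c)^(8/9)


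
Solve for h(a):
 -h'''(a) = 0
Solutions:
 h(a) = C1 + C2*a + C3*a^2


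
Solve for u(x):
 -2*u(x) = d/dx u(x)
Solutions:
 u(x) = C1*exp(-2*x)


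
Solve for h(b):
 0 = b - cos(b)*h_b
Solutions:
 h(b) = C1 + Integral(b/cos(b), b)


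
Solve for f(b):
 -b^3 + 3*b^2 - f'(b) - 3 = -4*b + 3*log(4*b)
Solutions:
 f(b) = C1 - b^4/4 + b^3 + 2*b^2 - 3*b*log(b) - b*log(64)


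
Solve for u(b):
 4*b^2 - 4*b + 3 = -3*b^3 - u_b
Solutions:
 u(b) = C1 - 3*b^4/4 - 4*b^3/3 + 2*b^2 - 3*b


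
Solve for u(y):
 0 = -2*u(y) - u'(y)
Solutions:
 u(y) = C1*exp(-2*y)


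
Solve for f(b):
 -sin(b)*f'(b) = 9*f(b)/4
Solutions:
 f(b) = C1*(cos(b) + 1)^(9/8)/(cos(b) - 1)^(9/8)


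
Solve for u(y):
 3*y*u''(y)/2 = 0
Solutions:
 u(y) = C1 + C2*y


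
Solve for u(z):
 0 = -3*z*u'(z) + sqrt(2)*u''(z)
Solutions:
 u(z) = C1 + C2*erfi(2^(1/4)*sqrt(3)*z/2)


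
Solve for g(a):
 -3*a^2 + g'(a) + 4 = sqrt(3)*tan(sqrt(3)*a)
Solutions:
 g(a) = C1 + a^3 - 4*a - log(cos(sqrt(3)*a))


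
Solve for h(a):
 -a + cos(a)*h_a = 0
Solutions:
 h(a) = C1 + Integral(a/cos(a), a)


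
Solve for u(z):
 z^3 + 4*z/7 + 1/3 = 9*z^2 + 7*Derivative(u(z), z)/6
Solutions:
 u(z) = C1 + 3*z^4/14 - 18*z^3/7 + 12*z^2/49 + 2*z/7


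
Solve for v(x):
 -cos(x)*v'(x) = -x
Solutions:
 v(x) = C1 + Integral(x/cos(x), x)


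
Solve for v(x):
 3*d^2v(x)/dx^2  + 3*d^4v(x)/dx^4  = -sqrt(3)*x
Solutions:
 v(x) = C1 + C2*x + C3*sin(x) + C4*cos(x) - sqrt(3)*x^3/18


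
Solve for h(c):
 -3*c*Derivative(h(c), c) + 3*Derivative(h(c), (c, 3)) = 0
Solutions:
 h(c) = C1 + Integral(C2*airyai(c) + C3*airybi(c), c)


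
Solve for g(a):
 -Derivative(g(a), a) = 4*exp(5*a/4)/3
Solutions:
 g(a) = C1 - 16*exp(5*a/4)/15


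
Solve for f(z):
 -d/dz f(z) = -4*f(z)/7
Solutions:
 f(z) = C1*exp(4*z/7)


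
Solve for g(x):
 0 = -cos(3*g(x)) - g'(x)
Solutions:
 g(x) = -asin((C1 + exp(6*x))/(C1 - exp(6*x)))/3 + pi/3
 g(x) = asin((C1 + exp(6*x))/(C1 - exp(6*x)))/3


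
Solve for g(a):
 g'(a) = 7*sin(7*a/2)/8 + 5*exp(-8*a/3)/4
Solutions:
 g(a) = C1 - cos(7*a/2)/4 - 15*exp(-8*a/3)/32


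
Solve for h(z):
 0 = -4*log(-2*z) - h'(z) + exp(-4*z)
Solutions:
 h(z) = C1 - 4*z*log(-z) + 4*z*(1 - log(2)) - exp(-4*z)/4


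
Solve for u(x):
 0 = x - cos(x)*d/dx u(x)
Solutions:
 u(x) = C1 + Integral(x/cos(x), x)


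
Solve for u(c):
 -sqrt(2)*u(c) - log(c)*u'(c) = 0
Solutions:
 u(c) = C1*exp(-sqrt(2)*li(c))


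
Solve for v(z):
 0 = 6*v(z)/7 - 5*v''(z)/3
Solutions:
 v(z) = C1*exp(-3*sqrt(70)*z/35) + C2*exp(3*sqrt(70)*z/35)


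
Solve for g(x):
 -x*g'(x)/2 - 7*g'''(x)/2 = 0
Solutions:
 g(x) = C1 + Integral(C2*airyai(-7^(2/3)*x/7) + C3*airybi(-7^(2/3)*x/7), x)


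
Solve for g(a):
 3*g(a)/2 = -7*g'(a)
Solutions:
 g(a) = C1*exp(-3*a/14)


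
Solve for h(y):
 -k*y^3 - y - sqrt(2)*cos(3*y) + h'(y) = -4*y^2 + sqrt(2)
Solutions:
 h(y) = C1 + k*y^4/4 - 4*y^3/3 + y^2/2 + sqrt(2)*y + sqrt(2)*sin(3*y)/3


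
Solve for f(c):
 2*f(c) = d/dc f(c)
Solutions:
 f(c) = C1*exp(2*c)


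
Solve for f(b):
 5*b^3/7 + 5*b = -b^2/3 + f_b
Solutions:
 f(b) = C1 + 5*b^4/28 + b^3/9 + 5*b^2/2


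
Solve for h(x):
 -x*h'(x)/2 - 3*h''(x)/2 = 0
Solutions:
 h(x) = C1 + C2*erf(sqrt(6)*x/6)


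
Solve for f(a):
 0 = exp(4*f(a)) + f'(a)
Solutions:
 f(a) = log(-I*(1/(C1 + 4*a))^(1/4))
 f(a) = log(I*(1/(C1 + 4*a))^(1/4))
 f(a) = log(-(1/(C1 + 4*a))^(1/4))
 f(a) = log(1/(C1 + 4*a))/4


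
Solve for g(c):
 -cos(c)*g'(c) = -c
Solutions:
 g(c) = C1 + Integral(c/cos(c), c)


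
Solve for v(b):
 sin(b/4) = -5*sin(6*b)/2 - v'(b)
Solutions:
 v(b) = C1 + 4*cos(b/4) + 5*cos(6*b)/12


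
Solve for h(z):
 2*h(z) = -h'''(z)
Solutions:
 h(z) = C3*exp(-2^(1/3)*z) + (C1*sin(2^(1/3)*sqrt(3)*z/2) + C2*cos(2^(1/3)*sqrt(3)*z/2))*exp(2^(1/3)*z/2)


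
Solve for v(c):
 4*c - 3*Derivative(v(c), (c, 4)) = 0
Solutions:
 v(c) = C1 + C2*c + C3*c^2 + C4*c^3 + c^5/90


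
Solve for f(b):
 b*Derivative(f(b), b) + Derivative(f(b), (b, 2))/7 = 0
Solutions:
 f(b) = C1 + C2*erf(sqrt(14)*b/2)


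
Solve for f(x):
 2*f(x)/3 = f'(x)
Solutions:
 f(x) = C1*exp(2*x/3)


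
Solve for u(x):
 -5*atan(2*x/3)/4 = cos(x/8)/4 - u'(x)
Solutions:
 u(x) = C1 + 5*x*atan(2*x/3)/4 - 15*log(4*x^2 + 9)/16 + 2*sin(x/8)


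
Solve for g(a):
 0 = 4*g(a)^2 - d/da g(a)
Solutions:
 g(a) = -1/(C1 + 4*a)


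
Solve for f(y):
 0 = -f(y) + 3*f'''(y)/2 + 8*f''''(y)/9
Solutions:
 f(y) = C1*exp(y*(-27 + 32*sqrt(-8*3^(2/3)/(-2187 + 5*sqrt(442977))^(1/3) + 729/1024 + 3^(1/3)*(-2187 + 5*sqrt(442977))^(1/3)/16))/64)*sin(y*sqrt(Abs(-19683/(16384*sqrt(-8*3^(2/3)/(-2187 + 5*sqrt(442977))^(1/3) + 729/1024 + 3^(1/3)*(-2187 + 5*sqrt(442977))^(1/3)/16)) - 3^(1/3)*(-2187 + 5*sqrt(442977))^(1/3)/16 + 729/512 + 8*3^(2/3)/(-2187 + 5*sqrt(442977))^(1/3)))/2) + C2*exp(y*(-27 + 32*sqrt(-8*3^(2/3)/(-2187 + 5*sqrt(442977))^(1/3) + 729/1024 + 3^(1/3)*(-2187 + 5*sqrt(442977))^(1/3)/16))/64)*cos(y*sqrt(Abs(-19683/(16384*sqrt(-8*3^(2/3)/(-2187 + 5*sqrt(442977))^(1/3) + 729/1024 + 3^(1/3)*(-2187 + 5*sqrt(442977))^(1/3)/16)) - 3^(1/3)*(-2187 + 5*sqrt(442977))^(1/3)/16 + 729/512 + 8*3^(2/3)/(-2187 + 5*sqrt(442977))^(1/3)))/2) + C3*exp(y*(-27 - 32*sqrt(-8*3^(2/3)/(-2187 + 5*sqrt(442977))^(1/3) + 729/1024 + 3^(1/3)*(-2187 + 5*sqrt(442977))^(1/3)/16) + 32*sqrt(Abs(-3^(1/3)*(-2187 + 5*sqrt(442977))^(1/3)/16 + 729/512 + 8*3^(2/3)/(-2187 + 5*sqrt(442977))^(1/3) + 19683/(16384*sqrt(-8*3^(2/3)/(-2187 + 5*sqrt(442977))^(1/3) + 729/1024 + 3^(1/3)*(-2187 + 5*sqrt(442977))^(1/3)/16)))))/64) + C4*exp(-y*(32*sqrt(-8*3^(2/3)/(-2187 + 5*sqrt(442977))^(1/3) + 729/1024 + 3^(1/3)*(-2187 + 5*sqrt(442977))^(1/3)/16) + 27 + 32*sqrt(Abs(-3^(1/3)*(-2187 + 5*sqrt(442977))^(1/3)/16 + 729/512 + 8*3^(2/3)/(-2187 + 5*sqrt(442977))^(1/3) + 19683/(16384*sqrt(-8*3^(2/3)/(-2187 + 5*sqrt(442977))^(1/3) + 729/1024 + 3^(1/3)*(-2187 + 5*sqrt(442977))^(1/3)/16)))))/64)


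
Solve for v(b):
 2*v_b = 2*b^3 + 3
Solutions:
 v(b) = C1 + b^4/4 + 3*b/2


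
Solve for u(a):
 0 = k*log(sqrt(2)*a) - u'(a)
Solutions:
 u(a) = C1 + a*k*log(a) - a*k + a*k*log(2)/2


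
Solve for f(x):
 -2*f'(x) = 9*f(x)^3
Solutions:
 f(x) = -sqrt(-1/(C1 - 9*x))
 f(x) = sqrt(-1/(C1 - 9*x))


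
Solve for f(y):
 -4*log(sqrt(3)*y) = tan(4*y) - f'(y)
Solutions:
 f(y) = C1 + 4*y*log(y) - 4*y + 2*y*log(3) - log(cos(4*y))/4


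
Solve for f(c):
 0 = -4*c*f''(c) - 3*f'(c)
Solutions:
 f(c) = C1 + C2*c^(1/4)


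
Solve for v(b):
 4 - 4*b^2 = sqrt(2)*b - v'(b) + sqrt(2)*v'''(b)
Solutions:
 v(b) = C1 + C2*exp(-2^(3/4)*b/2) + C3*exp(2^(3/4)*b/2) + 4*b^3/3 + sqrt(2)*b^2/2 - 4*b + 8*sqrt(2)*b


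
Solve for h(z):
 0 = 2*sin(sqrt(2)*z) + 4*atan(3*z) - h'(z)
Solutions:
 h(z) = C1 + 4*z*atan(3*z) - 2*log(9*z^2 + 1)/3 - sqrt(2)*cos(sqrt(2)*z)


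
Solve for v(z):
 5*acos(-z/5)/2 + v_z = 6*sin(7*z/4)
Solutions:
 v(z) = C1 - 5*z*acos(-z/5)/2 - 5*sqrt(25 - z^2)/2 - 24*cos(7*z/4)/7


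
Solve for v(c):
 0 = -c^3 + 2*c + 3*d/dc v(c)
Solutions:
 v(c) = C1 + c^4/12 - c^2/3


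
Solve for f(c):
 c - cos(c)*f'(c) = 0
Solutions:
 f(c) = C1 + Integral(c/cos(c), c)


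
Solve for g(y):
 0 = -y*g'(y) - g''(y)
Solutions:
 g(y) = C1 + C2*erf(sqrt(2)*y/2)


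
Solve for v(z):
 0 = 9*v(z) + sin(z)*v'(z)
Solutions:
 v(z) = C1*sqrt(cos(z) + 1)*(cos(z)^4 + 4*cos(z)^3 + 6*cos(z)^2 + 4*cos(z) + 1)/(sqrt(cos(z) - 1)*(cos(z)^4 - 4*cos(z)^3 + 6*cos(z)^2 - 4*cos(z) + 1))


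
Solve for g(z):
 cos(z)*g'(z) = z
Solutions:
 g(z) = C1 + Integral(z/cos(z), z)


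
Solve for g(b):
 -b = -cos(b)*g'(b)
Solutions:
 g(b) = C1 + Integral(b/cos(b), b)


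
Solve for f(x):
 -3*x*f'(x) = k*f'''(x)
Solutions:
 f(x) = C1 + Integral(C2*airyai(3^(1/3)*x*(-1/k)^(1/3)) + C3*airybi(3^(1/3)*x*(-1/k)^(1/3)), x)


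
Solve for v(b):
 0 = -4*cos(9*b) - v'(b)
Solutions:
 v(b) = C1 - 4*sin(9*b)/9


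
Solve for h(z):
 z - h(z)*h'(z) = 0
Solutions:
 h(z) = -sqrt(C1 + z^2)
 h(z) = sqrt(C1 + z^2)


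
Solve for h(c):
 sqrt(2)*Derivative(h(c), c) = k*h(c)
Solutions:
 h(c) = C1*exp(sqrt(2)*c*k/2)


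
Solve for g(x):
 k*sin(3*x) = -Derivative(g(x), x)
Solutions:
 g(x) = C1 + k*cos(3*x)/3


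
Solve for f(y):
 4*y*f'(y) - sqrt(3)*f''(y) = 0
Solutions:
 f(y) = C1 + C2*erfi(sqrt(2)*3^(3/4)*y/3)


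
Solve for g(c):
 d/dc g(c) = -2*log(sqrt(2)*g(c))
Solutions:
 Integral(1/(2*log(_y) + log(2)), (_y, g(c))) = C1 - c


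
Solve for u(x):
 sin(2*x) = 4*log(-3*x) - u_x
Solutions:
 u(x) = C1 + 4*x*log(-x) - 4*x + 4*x*log(3) + cos(2*x)/2


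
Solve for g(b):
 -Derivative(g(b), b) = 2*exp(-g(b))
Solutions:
 g(b) = log(C1 - 2*b)


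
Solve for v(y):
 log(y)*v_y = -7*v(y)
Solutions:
 v(y) = C1*exp(-7*li(y))


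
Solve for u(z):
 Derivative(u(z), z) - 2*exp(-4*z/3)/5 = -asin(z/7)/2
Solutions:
 u(z) = C1 - z*asin(z/7)/2 - sqrt(49 - z^2)/2 - 3*exp(-4*z/3)/10


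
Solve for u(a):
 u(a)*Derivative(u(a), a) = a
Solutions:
 u(a) = -sqrt(C1 + a^2)
 u(a) = sqrt(C1 + a^2)


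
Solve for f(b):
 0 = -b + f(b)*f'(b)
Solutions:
 f(b) = -sqrt(C1 + b^2)
 f(b) = sqrt(C1 + b^2)


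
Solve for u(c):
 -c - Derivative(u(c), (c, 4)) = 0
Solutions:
 u(c) = C1 + C2*c + C3*c^2 + C4*c^3 - c^5/120


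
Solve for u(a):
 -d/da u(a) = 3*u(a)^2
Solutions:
 u(a) = 1/(C1 + 3*a)


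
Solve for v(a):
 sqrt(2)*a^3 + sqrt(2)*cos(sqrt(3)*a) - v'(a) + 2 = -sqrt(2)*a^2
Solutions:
 v(a) = C1 + sqrt(2)*a^4/4 + sqrt(2)*a^3/3 + 2*a + sqrt(6)*sin(sqrt(3)*a)/3


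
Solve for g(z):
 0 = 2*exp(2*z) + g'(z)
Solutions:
 g(z) = C1 - exp(2*z)


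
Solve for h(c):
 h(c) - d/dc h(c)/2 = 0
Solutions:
 h(c) = C1*exp(2*c)


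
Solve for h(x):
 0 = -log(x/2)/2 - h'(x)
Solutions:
 h(x) = C1 - x*log(x)/2 + x*log(2)/2 + x/2


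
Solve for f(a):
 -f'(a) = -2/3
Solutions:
 f(a) = C1 + 2*a/3


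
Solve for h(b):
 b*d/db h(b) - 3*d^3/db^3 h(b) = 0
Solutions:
 h(b) = C1 + Integral(C2*airyai(3^(2/3)*b/3) + C3*airybi(3^(2/3)*b/3), b)


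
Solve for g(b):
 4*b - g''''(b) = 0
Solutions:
 g(b) = C1 + C2*b + C3*b^2 + C4*b^3 + b^5/30


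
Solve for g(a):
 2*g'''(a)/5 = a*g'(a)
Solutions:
 g(a) = C1 + Integral(C2*airyai(2^(2/3)*5^(1/3)*a/2) + C3*airybi(2^(2/3)*5^(1/3)*a/2), a)


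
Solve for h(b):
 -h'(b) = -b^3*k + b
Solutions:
 h(b) = C1 + b^4*k/4 - b^2/2


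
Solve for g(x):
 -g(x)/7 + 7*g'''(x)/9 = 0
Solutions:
 g(x) = C3*exp(3^(2/3)*7^(1/3)*x/7) + (C1*sin(3*3^(1/6)*7^(1/3)*x/14) + C2*cos(3*3^(1/6)*7^(1/3)*x/14))*exp(-3^(2/3)*7^(1/3)*x/14)


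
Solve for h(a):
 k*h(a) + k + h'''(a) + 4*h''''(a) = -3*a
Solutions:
 h(a) = C1*exp(a*Piecewise((-sqrt(1/64 - (-k)^(1/3)/4)/2 - sqrt((-k)^(1/3)/4 + 1/32 + 1/(256*sqrt(1/64 - (-k)^(1/3)/4)))/2 - 1/16, Eq(k, 0)), (-sqrt(k/(6*(k/1024 + sqrt(-k^3/1728 + k^2/1048576))^(1/3)) + 2*(k/1024 + sqrt(-k^3/1728 + k^2/1048576))^(1/3) + 1/64)/2 - sqrt(-k/(6*(k/1024 + sqrt(-k^3/1728 + k^2/1048576))^(1/3)) - 2*(k/1024 + sqrt(-k^3/1728 + k^2/1048576))^(1/3) + 1/32 + 1/(256*sqrt(k/(6*(k/1024 + sqrt(-k^3/1728 + k^2/1048576))^(1/3)) + 2*(k/1024 + sqrt(-k^3/1728 + k^2/1048576))^(1/3) + 1/64)))/2 - 1/16, True))) + C2*exp(a*Piecewise((-sqrt(1/64 - (-k)^(1/3)/4)/2 + sqrt((-k)^(1/3)/4 + 1/32 + 1/(256*sqrt(1/64 - (-k)^(1/3)/4)))/2 - 1/16, Eq(k, 0)), (-sqrt(k/(6*(k/1024 + sqrt(-k^3/1728 + k^2/1048576))^(1/3)) + 2*(k/1024 + sqrt(-k^3/1728 + k^2/1048576))^(1/3) + 1/64)/2 + sqrt(-k/(6*(k/1024 + sqrt(-k^3/1728 + k^2/1048576))^(1/3)) - 2*(k/1024 + sqrt(-k^3/1728 + k^2/1048576))^(1/3) + 1/32 + 1/(256*sqrt(k/(6*(k/1024 + sqrt(-k^3/1728 + k^2/1048576))^(1/3)) + 2*(k/1024 + sqrt(-k^3/1728 + k^2/1048576))^(1/3) + 1/64)))/2 - 1/16, True))) + C3*exp(a*Piecewise((sqrt(1/64 - (-k)^(1/3)/4)/2 - sqrt((-k)^(1/3)/4 + 1/32 - 1/(256*sqrt(1/64 - (-k)^(1/3)/4)))/2 - 1/16, Eq(k, 0)), (sqrt(k/(6*(k/1024 + sqrt(-k^3/1728 + k^2/1048576))^(1/3)) + 2*(k/1024 + sqrt(-k^3/1728 + k^2/1048576))^(1/3) + 1/64)/2 - sqrt(-k/(6*(k/1024 + sqrt(-k^3/1728 + k^2/1048576))^(1/3)) - 2*(k/1024 + sqrt(-k^3/1728 + k^2/1048576))^(1/3) + 1/32 - 1/(256*sqrt(k/(6*(k/1024 + sqrt(-k^3/1728 + k^2/1048576))^(1/3)) + 2*(k/1024 + sqrt(-k^3/1728 + k^2/1048576))^(1/3) + 1/64)))/2 - 1/16, True))) + C4*exp(a*Piecewise((sqrt(1/64 - (-k)^(1/3)/4)/2 + sqrt((-k)^(1/3)/4 + 1/32 - 1/(256*sqrt(1/64 - (-k)^(1/3)/4)))/2 - 1/16, Eq(k, 0)), (sqrt(k/(6*(k/1024 + sqrt(-k^3/1728 + k^2/1048576))^(1/3)) + 2*(k/1024 + sqrt(-k^3/1728 + k^2/1048576))^(1/3) + 1/64)/2 + sqrt(-k/(6*(k/1024 + sqrt(-k^3/1728 + k^2/1048576))^(1/3)) - 2*(k/1024 + sqrt(-k^3/1728 + k^2/1048576))^(1/3) + 1/32 - 1/(256*sqrt(k/(6*(k/1024 + sqrt(-k^3/1728 + k^2/1048576))^(1/3)) + 2*(k/1024 + sqrt(-k^3/1728 + k^2/1048576))^(1/3) + 1/64)))/2 - 1/16, True))) - 3*a/k - 1


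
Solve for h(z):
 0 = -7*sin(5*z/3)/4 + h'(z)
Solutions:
 h(z) = C1 - 21*cos(5*z/3)/20


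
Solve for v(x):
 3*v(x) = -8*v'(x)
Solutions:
 v(x) = C1*exp(-3*x/8)


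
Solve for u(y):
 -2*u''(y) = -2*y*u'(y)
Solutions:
 u(y) = C1 + C2*erfi(sqrt(2)*y/2)


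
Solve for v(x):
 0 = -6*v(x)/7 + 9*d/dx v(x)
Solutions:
 v(x) = C1*exp(2*x/21)


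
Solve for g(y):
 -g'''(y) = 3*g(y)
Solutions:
 g(y) = C3*exp(-3^(1/3)*y) + (C1*sin(3^(5/6)*y/2) + C2*cos(3^(5/6)*y/2))*exp(3^(1/3)*y/2)


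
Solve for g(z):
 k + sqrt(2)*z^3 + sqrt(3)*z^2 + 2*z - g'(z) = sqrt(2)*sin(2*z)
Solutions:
 g(z) = C1 + k*z + sqrt(2)*z^4/4 + sqrt(3)*z^3/3 + z^2 + sqrt(2)*cos(2*z)/2


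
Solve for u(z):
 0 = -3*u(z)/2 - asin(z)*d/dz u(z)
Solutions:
 u(z) = C1*exp(-3*Integral(1/asin(z), z)/2)


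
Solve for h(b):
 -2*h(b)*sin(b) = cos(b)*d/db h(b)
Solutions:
 h(b) = C1*cos(b)^2


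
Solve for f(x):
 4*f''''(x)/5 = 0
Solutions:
 f(x) = C1 + C2*x + C3*x^2 + C4*x^3


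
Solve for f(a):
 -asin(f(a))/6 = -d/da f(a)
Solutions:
 Integral(1/asin(_y), (_y, f(a))) = C1 + a/6


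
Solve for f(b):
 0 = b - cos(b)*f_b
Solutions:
 f(b) = C1 + Integral(b/cos(b), b)


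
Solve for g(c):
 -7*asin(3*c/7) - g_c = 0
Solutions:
 g(c) = C1 - 7*c*asin(3*c/7) - 7*sqrt(49 - 9*c^2)/3


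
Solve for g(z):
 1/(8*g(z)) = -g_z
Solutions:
 g(z) = -sqrt(C1 - z)/2
 g(z) = sqrt(C1 - z)/2


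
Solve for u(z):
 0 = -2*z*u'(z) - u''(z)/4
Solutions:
 u(z) = C1 + C2*erf(2*z)


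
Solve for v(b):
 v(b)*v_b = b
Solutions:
 v(b) = -sqrt(C1 + b^2)
 v(b) = sqrt(C1 + b^2)


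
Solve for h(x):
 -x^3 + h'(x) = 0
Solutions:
 h(x) = C1 + x^4/4


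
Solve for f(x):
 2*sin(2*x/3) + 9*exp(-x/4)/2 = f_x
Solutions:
 f(x) = C1 - 3*cos(2*x/3) - 18*exp(-x/4)


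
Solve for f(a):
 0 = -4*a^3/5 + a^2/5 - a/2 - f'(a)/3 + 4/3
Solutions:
 f(a) = C1 - 3*a^4/5 + a^3/5 - 3*a^2/4 + 4*a


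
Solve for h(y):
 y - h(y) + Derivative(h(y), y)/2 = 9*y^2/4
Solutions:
 h(y) = C1*exp(2*y) - 9*y^2/4 - 5*y/4 - 5/8


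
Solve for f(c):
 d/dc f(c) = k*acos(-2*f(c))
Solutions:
 Integral(1/acos(-2*_y), (_y, f(c))) = C1 + c*k


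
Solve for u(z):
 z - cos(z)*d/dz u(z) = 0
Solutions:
 u(z) = C1 + Integral(z/cos(z), z)


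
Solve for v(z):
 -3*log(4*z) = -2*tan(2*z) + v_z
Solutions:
 v(z) = C1 - 3*z*log(z) - 6*z*log(2) + 3*z - log(cos(2*z))


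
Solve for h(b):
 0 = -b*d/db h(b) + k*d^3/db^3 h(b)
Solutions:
 h(b) = C1 + Integral(C2*airyai(b*(1/k)^(1/3)) + C3*airybi(b*(1/k)^(1/3)), b)


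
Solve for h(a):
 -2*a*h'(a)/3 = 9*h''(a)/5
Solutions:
 h(a) = C1 + C2*erf(sqrt(15)*a/9)


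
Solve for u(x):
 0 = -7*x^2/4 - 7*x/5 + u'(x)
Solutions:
 u(x) = C1 + 7*x^3/12 + 7*x^2/10


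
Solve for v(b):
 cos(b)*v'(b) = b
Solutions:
 v(b) = C1 + Integral(b/cos(b), b)


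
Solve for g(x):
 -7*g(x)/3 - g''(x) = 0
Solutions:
 g(x) = C1*sin(sqrt(21)*x/3) + C2*cos(sqrt(21)*x/3)


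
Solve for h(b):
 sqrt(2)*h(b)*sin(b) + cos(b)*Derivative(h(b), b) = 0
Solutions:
 h(b) = C1*cos(b)^(sqrt(2))


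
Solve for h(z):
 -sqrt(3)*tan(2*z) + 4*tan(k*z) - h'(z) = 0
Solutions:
 h(z) = C1 + 4*Piecewise((-log(cos(k*z))/k, Ne(k, 0)), (0, True)) + sqrt(3)*log(cos(2*z))/2


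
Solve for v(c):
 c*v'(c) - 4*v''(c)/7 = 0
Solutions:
 v(c) = C1 + C2*erfi(sqrt(14)*c/4)


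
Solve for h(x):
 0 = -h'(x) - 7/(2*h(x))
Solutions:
 h(x) = -sqrt(C1 - 7*x)
 h(x) = sqrt(C1 - 7*x)


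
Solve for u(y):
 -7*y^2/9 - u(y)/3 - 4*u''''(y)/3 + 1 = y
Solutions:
 u(y) = -7*y^2/3 - 3*y + (C1*sin(y/2) + C2*cos(y/2))*exp(-y/2) + (C3*sin(y/2) + C4*cos(y/2))*exp(y/2) + 3


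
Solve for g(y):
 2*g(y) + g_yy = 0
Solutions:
 g(y) = C1*sin(sqrt(2)*y) + C2*cos(sqrt(2)*y)


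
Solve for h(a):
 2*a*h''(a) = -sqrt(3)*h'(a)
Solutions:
 h(a) = C1 + C2*a^(1 - sqrt(3)/2)


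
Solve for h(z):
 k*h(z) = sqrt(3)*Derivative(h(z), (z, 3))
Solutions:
 h(z) = C1*exp(3^(5/6)*k^(1/3)*z/3) + C2*exp(k^(1/3)*z*(-3^(5/6) + 3*3^(1/3)*I)/6) + C3*exp(-k^(1/3)*z*(3^(5/6) + 3*3^(1/3)*I)/6)


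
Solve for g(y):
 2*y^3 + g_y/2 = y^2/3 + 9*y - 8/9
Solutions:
 g(y) = C1 - y^4 + 2*y^3/9 + 9*y^2 - 16*y/9


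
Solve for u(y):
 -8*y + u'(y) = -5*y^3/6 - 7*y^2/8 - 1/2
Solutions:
 u(y) = C1 - 5*y^4/24 - 7*y^3/24 + 4*y^2 - y/2


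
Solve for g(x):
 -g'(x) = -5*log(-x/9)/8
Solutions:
 g(x) = C1 + 5*x*log(-x)/8 + 5*x*(-2*log(3) - 1)/8


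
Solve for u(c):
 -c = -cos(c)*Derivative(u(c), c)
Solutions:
 u(c) = C1 + Integral(c/cos(c), c)


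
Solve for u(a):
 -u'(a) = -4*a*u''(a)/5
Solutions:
 u(a) = C1 + C2*a^(9/4)


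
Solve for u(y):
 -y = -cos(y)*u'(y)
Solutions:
 u(y) = C1 + Integral(y/cos(y), y)


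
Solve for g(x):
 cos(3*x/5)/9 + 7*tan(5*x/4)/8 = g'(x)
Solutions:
 g(x) = C1 - 7*log(cos(5*x/4))/10 + 5*sin(3*x/5)/27


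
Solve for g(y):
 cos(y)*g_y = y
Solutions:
 g(y) = C1 + Integral(y/cos(y), y)


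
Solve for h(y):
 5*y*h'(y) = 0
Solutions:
 h(y) = C1


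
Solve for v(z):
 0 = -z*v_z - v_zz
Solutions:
 v(z) = C1 + C2*erf(sqrt(2)*z/2)


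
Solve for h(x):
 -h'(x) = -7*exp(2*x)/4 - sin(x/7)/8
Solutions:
 h(x) = C1 + 7*exp(2*x)/8 - 7*cos(x/7)/8


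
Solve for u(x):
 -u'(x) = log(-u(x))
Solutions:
 -li(-u(x)) = C1 - x


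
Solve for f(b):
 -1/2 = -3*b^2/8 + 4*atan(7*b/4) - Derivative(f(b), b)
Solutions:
 f(b) = C1 - b^3/8 + 4*b*atan(7*b/4) + b/2 - 8*log(49*b^2 + 16)/7


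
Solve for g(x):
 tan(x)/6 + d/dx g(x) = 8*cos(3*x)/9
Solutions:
 g(x) = C1 + log(cos(x))/6 + 8*sin(3*x)/27


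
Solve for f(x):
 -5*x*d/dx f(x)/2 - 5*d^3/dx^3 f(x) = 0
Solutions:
 f(x) = C1 + Integral(C2*airyai(-2^(2/3)*x/2) + C3*airybi(-2^(2/3)*x/2), x)


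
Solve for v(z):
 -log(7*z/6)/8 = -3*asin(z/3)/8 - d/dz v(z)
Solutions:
 v(z) = C1 + z*log(z)/8 - 3*z*asin(z/3)/8 - z*log(6)/8 - z/8 + z*log(7)/8 - 3*sqrt(9 - z^2)/8


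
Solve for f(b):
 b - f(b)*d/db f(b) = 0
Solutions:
 f(b) = -sqrt(C1 + b^2)
 f(b) = sqrt(C1 + b^2)


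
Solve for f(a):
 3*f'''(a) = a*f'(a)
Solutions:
 f(a) = C1 + Integral(C2*airyai(3^(2/3)*a/3) + C3*airybi(3^(2/3)*a/3), a)


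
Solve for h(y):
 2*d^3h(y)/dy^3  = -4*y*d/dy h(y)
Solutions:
 h(y) = C1 + Integral(C2*airyai(-2^(1/3)*y) + C3*airybi(-2^(1/3)*y), y)


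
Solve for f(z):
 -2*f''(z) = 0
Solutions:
 f(z) = C1 + C2*z


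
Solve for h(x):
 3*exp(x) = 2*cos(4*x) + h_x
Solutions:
 h(x) = C1 + 3*exp(x) - sin(4*x)/2


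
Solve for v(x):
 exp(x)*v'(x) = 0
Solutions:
 v(x) = C1


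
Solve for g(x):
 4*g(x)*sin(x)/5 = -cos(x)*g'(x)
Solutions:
 g(x) = C1*cos(x)^(4/5)


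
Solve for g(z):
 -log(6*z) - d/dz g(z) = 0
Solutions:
 g(z) = C1 - z*log(z) - z*log(6) + z


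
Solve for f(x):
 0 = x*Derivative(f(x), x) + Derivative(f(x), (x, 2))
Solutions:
 f(x) = C1 + C2*erf(sqrt(2)*x/2)


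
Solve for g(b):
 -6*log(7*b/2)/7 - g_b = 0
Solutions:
 g(b) = C1 - 6*b*log(b)/7 - 6*b*log(7)/7 + 6*b*log(2)/7 + 6*b/7


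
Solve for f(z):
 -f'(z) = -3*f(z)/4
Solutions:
 f(z) = C1*exp(3*z/4)


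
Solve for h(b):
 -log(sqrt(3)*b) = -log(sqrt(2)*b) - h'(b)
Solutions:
 h(b) = C1 - b*log(2)/2 + b*log(3)/2


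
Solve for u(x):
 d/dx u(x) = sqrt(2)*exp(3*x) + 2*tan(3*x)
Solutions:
 u(x) = C1 + sqrt(2)*exp(3*x)/3 - 2*log(cos(3*x))/3


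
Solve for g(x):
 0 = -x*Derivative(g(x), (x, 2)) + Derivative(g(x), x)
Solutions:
 g(x) = C1 + C2*x^2


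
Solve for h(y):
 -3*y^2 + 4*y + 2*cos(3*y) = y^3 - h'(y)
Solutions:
 h(y) = C1 + y^4/4 + y^3 - 2*y^2 - 2*sin(3*y)/3


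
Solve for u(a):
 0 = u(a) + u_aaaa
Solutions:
 u(a) = (C1*sin(sqrt(2)*a/2) + C2*cos(sqrt(2)*a/2))*exp(-sqrt(2)*a/2) + (C3*sin(sqrt(2)*a/2) + C4*cos(sqrt(2)*a/2))*exp(sqrt(2)*a/2)


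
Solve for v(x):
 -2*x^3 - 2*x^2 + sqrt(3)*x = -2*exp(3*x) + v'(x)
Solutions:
 v(x) = C1 - x^4/2 - 2*x^3/3 + sqrt(3)*x^2/2 + 2*exp(3*x)/3


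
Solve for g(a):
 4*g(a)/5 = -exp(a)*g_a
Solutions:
 g(a) = C1*exp(4*exp(-a)/5)


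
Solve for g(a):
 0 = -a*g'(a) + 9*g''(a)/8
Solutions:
 g(a) = C1 + C2*erfi(2*a/3)


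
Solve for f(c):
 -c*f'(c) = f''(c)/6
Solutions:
 f(c) = C1 + C2*erf(sqrt(3)*c)


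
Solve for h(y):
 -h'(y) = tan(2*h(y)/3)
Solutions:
 h(y) = -3*asin(C1*exp(-2*y/3))/2 + 3*pi/2
 h(y) = 3*asin(C1*exp(-2*y/3))/2


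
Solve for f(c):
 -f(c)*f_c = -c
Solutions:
 f(c) = -sqrt(C1 + c^2)
 f(c) = sqrt(C1 + c^2)


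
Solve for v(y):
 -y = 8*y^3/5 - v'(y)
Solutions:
 v(y) = C1 + 2*y^4/5 + y^2/2


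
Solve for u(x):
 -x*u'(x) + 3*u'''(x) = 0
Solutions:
 u(x) = C1 + Integral(C2*airyai(3^(2/3)*x/3) + C3*airybi(3^(2/3)*x/3), x)


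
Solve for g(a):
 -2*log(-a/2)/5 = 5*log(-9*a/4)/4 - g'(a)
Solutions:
 g(a) = C1 + 33*a*log(-a)/20 + a*(-58*log(2) - 33 + 50*log(3))/20


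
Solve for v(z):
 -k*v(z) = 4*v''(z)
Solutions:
 v(z) = C1*exp(-z*sqrt(-k)/2) + C2*exp(z*sqrt(-k)/2)


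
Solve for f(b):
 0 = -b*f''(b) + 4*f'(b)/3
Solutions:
 f(b) = C1 + C2*b^(7/3)


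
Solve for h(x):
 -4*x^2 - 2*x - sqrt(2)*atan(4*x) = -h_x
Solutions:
 h(x) = C1 + 4*x^3/3 + x^2 + sqrt(2)*(x*atan(4*x) - log(16*x^2 + 1)/8)


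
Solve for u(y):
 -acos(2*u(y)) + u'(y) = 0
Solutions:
 Integral(1/acos(2*_y), (_y, u(y))) = C1 + y


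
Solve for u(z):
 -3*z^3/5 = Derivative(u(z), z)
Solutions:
 u(z) = C1 - 3*z^4/20


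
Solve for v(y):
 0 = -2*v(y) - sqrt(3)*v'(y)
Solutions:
 v(y) = C1*exp(-2*sqrt(3)*y/3)


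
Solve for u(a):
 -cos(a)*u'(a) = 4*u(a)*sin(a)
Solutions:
 u(a) = C1*cos(a)^4


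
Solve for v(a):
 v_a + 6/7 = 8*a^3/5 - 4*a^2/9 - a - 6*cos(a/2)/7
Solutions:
 v(a) = C1 + 2*a^4/5 - 4*a^3/27 - a^2/2 - 6*a/7 - 12*sin(a/2)/7


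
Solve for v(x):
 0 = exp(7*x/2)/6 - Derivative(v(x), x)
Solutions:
 v(x) = C1 + exp(7*x/2)/21


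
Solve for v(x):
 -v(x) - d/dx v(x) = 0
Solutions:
 v(x) = C1*exp(-x)


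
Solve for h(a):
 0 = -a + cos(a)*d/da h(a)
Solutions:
 h(a) = C1 + Integral(a/cos(a), a)


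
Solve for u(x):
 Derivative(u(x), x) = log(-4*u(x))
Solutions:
 -Integral(1/(log(-_y) + 2*log(2)), (_y, u(x))) = C1 - x


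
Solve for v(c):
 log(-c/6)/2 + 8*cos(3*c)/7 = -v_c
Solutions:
 v(c) = C1 - c*log(-c)/2 + c/2 + c*log(6)/2 - 8*sin(3*c)/21


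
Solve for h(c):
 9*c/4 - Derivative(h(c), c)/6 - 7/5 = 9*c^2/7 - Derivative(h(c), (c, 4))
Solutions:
 h(c) = C1 + C4*exp(6^(2/3)*c/6) - 18*c^3/7 + 27*c^2/4 - 42*c/5 + (C2*sin(2^(2/3)*3^(1/6)*c/4) + C3*cos(2^(2/3)*3^(1/6)*c/4))*exp(-6^(2/3)*c/12)


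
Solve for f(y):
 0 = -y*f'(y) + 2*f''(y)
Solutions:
 f(y) = C1 + C2*erfi(y/2)


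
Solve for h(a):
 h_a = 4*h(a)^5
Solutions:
 h(a) = -(-1/(C1 + 16*a))^(1/4)
 h(a) = (-1/(C1 + 16*a))^(1/4)
 h(a) = -I*(-1/(C1 + 16*a))^(1/4)
 h(a) = I*(-1/(C1 + 16*a))^(1/4)


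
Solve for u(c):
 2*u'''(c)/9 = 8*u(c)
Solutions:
 u(c) = C3*exp(6^(2/3)*c) + (C1*sin(3*2^(2/3)*3^(1/6)*c/2) + C2*cos(3*2^(2/3)*3^(1/6)*c/2))*exp(-6^(2/3)*c/2)


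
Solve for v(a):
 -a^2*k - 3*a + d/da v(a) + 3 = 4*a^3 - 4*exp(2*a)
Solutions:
 v(a) = C1 + a^4 + a^3*k/3 + 3*a^2/2 - 3*a - 2*exp(2*a)


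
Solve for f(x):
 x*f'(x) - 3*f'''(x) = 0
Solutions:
 f(x) = C1 + Integral(C2*airyai(3^(2/3)*x/3) + C3*airybi(3^(2/3)*x/3), x)


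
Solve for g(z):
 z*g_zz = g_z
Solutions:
 g(z) = C1 + C2*z^2


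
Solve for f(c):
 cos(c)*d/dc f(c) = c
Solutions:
 f(c) = C1 + Integral(c/cos(c), c)


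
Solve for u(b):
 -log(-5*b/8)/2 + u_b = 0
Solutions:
 u(b) = C1 + b*log(-b)/2 + b*(-3*log(2) - 1 + log(5))/2


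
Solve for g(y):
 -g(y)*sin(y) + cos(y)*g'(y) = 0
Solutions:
 g(y) = C1/cos(y)


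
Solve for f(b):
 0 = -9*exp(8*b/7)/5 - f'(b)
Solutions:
 f(b) = C1 - 63*exp(8*b/7)/40


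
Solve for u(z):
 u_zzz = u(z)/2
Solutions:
 u(z) = C3*exp(2^(2/3)*z/2) + (C1*sin(2^(2/3)*sqrt(3)*z/4) + C2*cos(2^(2/3)*sqrt(3)*z/4))*exp(-2^(2/3)*z/4)


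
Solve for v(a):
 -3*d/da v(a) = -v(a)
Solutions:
 v(a) = C1*exp(a/3)


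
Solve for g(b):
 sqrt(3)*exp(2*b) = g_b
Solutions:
 g(b) = C1 + sqrt(3)*exp(2*b)/2


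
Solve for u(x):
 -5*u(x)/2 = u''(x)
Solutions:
 u(x) = C1*sin(sqrt(10)*x/2) + C2*cos(sqrt(10)*x/2)


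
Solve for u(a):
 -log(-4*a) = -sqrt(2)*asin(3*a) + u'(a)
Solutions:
 u(a) = C1 - a*log(-a) - 2*a*log(2) + a + sqrt(2)*(a*asin(3*a) + sqrt(1 - 9*a^2)/3)


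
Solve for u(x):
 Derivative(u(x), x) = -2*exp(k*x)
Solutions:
 u(x) = C1 - 2*exp(k*x)/k


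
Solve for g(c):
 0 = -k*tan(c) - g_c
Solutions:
 g(c) = C1 + k*log(cos(c))


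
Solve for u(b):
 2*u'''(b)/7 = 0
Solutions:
 u(b) = C1 + C2*b + C3*b^2


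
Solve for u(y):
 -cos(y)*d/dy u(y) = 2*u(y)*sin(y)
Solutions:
 u(y) = C1*cos(y)^2


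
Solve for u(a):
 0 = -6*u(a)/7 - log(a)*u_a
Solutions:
 u(a) = C1*exp(-6*li(a)/7)


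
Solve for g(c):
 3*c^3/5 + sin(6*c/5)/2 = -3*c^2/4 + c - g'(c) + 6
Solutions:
 g(c) = C1 - 3*c^4/20 - c^3/4 + c^2/2 + 6*c + 5*cos(6*c/5)/12


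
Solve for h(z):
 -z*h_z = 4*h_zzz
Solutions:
 h(z) = C1 + Integral(C2*airyai(-2^(1/3)*z/2) + C3*airybi(-2^(1/3)*z/2), z)


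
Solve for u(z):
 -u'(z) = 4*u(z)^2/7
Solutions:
 u(z) = 7/(C1 + 4*z)


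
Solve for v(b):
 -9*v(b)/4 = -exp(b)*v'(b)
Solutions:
 v(b) = C1*exp(-9*exp(-b)/4)


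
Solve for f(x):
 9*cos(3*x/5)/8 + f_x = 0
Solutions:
 f(x) = C1 - 15*sin(3*x/5)/8


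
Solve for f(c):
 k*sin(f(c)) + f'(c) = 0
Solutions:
 f(c) = -acos((-C1 - exp(2*c*k))/(C1 - exp(2*c*k))) + 2*pi
 f(c) = acos((-C1 - exp(2*c*k))/(C1 - exp(2*c*k)))


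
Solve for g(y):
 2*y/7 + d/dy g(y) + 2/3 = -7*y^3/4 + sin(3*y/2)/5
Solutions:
 g(y) = C1 - 7*y^4/16 - y^2/7 - 2*y/3 - 2*cos(3*y/2)/15


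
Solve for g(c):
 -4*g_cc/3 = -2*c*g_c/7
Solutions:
 g(c) = C1 + C2*erfi(sqrt(21)*c/14)


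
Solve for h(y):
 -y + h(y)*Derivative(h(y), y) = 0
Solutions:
 h(y) = -sqrt(C1 + y^2)
 h(y) = sqrt(C1 + y^2)


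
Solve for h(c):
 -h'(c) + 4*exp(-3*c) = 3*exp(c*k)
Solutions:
 h(c) = C1 - 4*exp(-3*c)/3 - 3*exp(c*k)/k


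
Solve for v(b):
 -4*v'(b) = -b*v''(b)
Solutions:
 v(b) = C1 + C2*b^5


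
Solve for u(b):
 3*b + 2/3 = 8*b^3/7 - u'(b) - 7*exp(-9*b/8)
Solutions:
 u(b) = C1 + 2*b^4/7 - 3*b^2/2 - 2*b/3 + 56*exp(-9*b/8)/9


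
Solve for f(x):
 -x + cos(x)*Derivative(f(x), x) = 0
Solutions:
 f(x) = C1 + Integral(x/cos(x), x)


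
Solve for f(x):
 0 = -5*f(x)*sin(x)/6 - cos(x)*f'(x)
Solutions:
 f(x) = C1*cos(x)^(5/6)


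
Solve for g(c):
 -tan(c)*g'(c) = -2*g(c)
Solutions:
 g(c) = C1*sin(c)^2


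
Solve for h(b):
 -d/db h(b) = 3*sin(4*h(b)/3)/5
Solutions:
 3*b/5 + 3*log(cos(4*h(b)/3) - 1)/8 - 3*log(cos(4*h(b)/3) + 1)/8 = C1


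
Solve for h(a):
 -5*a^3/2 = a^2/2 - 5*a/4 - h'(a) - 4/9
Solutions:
 h(a) = C1 + 5*a^4/8 + a^3/6 - 5*a^2/8 - 4*a/9


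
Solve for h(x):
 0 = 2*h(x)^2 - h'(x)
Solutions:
 h(x) = -1/(C1 + 2*x)


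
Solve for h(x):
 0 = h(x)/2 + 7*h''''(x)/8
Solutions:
 h(x) = (C1*sin(7^(3/4)*x/7) + C2*cos(7^(3/4)*x/7))*exp(-7^(3/4)*x/7) + (C3*sin(7^(3/4)*x/7) + C4*cos(7^(3/4)*x/7))*exp(7^(3/4)*x/7)


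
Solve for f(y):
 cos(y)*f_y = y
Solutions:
 f(y) = C1 + Integral(y/cos(y), y)


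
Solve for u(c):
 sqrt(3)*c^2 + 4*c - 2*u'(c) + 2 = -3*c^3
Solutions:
 u(c) = C1 + 3*c^4/8 + sqrt(3)*c^3/6 + c^2 + c


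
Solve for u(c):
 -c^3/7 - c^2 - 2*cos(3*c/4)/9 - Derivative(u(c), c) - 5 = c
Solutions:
 u(c) = C1 - c^4/28 - c^3/3 - c^2/2 - 5*c - 8*sin(3*c/4)/27


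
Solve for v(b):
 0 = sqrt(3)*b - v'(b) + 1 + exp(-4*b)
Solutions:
 v(b) = C1 + sqrt(3)*b^2/2 + b - exp(-4*b)/4


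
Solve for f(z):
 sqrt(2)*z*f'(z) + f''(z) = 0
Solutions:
 f(z) = C1 + C2*erf(2^(3/4)*z/2)


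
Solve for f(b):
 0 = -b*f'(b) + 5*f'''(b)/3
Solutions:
 f(b) = C1 + Integral(C2*airyai(3^(1/3)*5^(2/3)*b/5) + C3*airybi(3^(1/3)*5^(2/3)*b/5), b)


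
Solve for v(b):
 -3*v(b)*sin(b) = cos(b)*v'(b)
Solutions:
 v(b) = C1*cos(b)^3


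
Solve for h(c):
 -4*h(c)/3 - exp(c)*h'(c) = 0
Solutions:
 h(c) = C1*exp(4*exp(-c)/3)


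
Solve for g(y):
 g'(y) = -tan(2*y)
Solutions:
 g(y) = C1 + log(cos(2*y))/2


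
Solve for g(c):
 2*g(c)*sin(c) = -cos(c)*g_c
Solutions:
 g(c) = C1*cos(c)^2


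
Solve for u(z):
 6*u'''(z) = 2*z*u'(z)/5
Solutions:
 u(z) = C1 + Integral(C2*airyai(15^(2/3)*z/15) + C3*airybi(15^(2/3)*z/15), z)


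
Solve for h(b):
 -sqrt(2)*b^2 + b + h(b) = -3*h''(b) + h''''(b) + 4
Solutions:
 h(b) = C1*exp(-sqrt(2)*b*sqrt(3 + sqrt(13))/2) + C2*exp(sqrt(2)*b*sqrt(3 + sqrt(13))/2) + C3*sin(sqrt(2)*b*sqrt(-3 + sqrt(13))/2) + C4*cos(sqrt(2)*b*sqrt(-3 + sqrt(13))/2) + sqrt(2)*b^2 - b - 6*sqrt(2) + 4


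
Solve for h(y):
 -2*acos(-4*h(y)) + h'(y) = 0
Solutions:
 Integral(1/acos(-4*_y), (_y, h(y))) = C1 + 2*y


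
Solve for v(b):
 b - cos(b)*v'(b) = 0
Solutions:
 v(b) = C1 + Integral(b/cos(b), b)


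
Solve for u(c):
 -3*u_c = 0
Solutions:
 u(c) = C1


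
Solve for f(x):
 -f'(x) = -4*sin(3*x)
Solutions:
 f(x) = C1 - 4*cos(3*x)/3


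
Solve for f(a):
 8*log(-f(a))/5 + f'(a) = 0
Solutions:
 -li(-f(a)) = C1 - 8*a/5


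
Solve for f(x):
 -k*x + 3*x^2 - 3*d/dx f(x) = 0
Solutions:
 f(x) = C1 - k*x^2/6 + x^3/3


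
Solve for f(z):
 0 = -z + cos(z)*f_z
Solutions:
 f(z) = C1 + Integral(z/cos(z), z)


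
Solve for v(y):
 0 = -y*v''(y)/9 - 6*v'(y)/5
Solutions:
 v(y) = C1 + C2/y^(49/5)


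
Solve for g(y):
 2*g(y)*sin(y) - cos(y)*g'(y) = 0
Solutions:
 g(y) = C1/cos(y)^2


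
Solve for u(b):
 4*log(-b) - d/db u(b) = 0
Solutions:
 u(b) = C1 + 4*b*log(-b) - 4*b


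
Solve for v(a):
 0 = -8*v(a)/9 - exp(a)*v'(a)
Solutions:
 v(a) = C1*exp(8*exp(-a)/9)


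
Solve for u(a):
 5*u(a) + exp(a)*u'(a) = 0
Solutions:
 u(a) = C1*exp(5*exp(-a))


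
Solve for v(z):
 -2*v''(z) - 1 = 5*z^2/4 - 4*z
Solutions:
 v(z) = C1 + C2*z - 5*z^4/96 + z^3/3 - z^2/4


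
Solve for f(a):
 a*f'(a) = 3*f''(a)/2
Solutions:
 f(a) = C1 + C2*erfi(sqrt(3)*a/3)


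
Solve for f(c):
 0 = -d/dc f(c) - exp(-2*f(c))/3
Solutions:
 f(c) = log(-sqrt(C1 - 6*c)) - log(3)
 f(c) = log(C1 - 6*c)/2 - log(3)


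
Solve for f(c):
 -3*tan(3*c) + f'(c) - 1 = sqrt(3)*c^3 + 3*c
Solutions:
 f(c) = C1 + sqrt(3)*c^4/4 + 3*c^2/2 + c - log(cos(3*c))


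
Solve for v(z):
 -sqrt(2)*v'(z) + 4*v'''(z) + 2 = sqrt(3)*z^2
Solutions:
 v(z) = C1 + C2*exp(-2^(1/4)*z/2) + C3*exp(2^(1/4)*z/2) - sqrt(6)*z^3/6 - 4*sqrt(3)*z + sqrt(2)*z


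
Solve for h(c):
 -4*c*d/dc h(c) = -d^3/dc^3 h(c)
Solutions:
 h(c) = C1 + Integral(C2*airyai(2^(2/3)*c) + C3*airybi(2^(2/3)*c), c)


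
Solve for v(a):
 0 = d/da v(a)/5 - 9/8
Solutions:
 v(a) = C1 + 45*a/8


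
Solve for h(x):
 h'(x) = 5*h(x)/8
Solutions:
 h(x) = C1*exp(5*x/8)


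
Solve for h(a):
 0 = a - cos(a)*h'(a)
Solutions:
 h(a) = C1 + Integral(a/cos(a), a)


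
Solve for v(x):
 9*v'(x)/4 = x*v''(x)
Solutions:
 v(x) = C1 + C2*x^(13/4)


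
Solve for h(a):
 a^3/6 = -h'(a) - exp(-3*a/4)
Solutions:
 h(a) = C1 - a^4/24 + 4*exp(-3*a/4)/3


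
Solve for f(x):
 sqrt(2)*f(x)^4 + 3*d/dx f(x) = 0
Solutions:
 f(x) = (-1 - sqrt(3)*I)*(1/(C1 + sqrt(2)*x))^(1/3)/2
 f(x) = (-1 + sqrt(3)*I)*(1/(C1 + sqrt(2)*x))^(1/3)/2
 f(x) = (1/(C1 + sqrt(2)*x))^(1/3)


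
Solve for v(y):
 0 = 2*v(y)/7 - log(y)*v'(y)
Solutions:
 v(y) = C1*exp(2*li(y)/7)


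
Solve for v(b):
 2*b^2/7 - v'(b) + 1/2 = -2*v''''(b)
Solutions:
 v(b) = C1 + C4*exp(2^(2/3)*b/2) + 2*b^3/21 + b/2 + (C2*sin(2^(2/3)*sqrt(3)*b/4) + C3*cos(2^(2/3)*sqrt(3)*b/4))*exp(-2^(2/3)*b/4)


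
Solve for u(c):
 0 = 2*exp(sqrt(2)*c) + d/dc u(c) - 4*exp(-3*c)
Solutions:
 u(c) = C1 - sqrt(2)*exp(sqrt(2)*c) - 4*exp(-3*c)/3


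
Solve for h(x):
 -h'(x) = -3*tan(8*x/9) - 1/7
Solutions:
 h(x) = C1 + x/7 - 27*log(cos(8*x/9))/8


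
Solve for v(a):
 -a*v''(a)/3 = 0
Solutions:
 v(a) = C1 + C2*a


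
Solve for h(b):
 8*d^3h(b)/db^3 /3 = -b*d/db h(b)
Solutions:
 h(b) = C1 + Integral(C2*airyai(-3^(1/3)*b/2) + C3*airybi(-3^(1/3)*b/2), b)


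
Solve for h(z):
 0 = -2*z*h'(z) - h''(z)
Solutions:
 h(z) = C1 + C2*erf(z)


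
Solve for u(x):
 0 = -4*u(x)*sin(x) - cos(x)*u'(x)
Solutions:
 u(x) = C1*cos(x)^4


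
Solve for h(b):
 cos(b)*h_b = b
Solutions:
 h(b) = C1 + Integral(b/cos(b), b)


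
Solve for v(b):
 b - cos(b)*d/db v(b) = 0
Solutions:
 v(b) = C1 + Integral(b/cos(b), b)


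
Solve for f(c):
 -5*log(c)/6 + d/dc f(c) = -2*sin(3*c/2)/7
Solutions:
 f(c) = C1 + 5*c*log(c)/6 - 5*c/6 + 4*cos(3*c/2)/21


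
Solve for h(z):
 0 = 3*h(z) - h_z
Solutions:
 h(z) = C1*exp(3*z)


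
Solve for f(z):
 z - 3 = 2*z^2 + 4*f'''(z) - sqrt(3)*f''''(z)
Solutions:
 f(z) = C1 + C2*z + C3*z^2 + C4*exp(4*sqrt(3)*z/3) - z^5/120 + z^4*(1 - sqrt(3))/96 + z^3*(-15 + sqrt(3))/96


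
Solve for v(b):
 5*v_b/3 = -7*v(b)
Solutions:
 v(b) = C1*exp(-21*b/5)


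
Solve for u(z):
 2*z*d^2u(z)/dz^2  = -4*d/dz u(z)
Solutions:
 u(z) = C1 + C2/z


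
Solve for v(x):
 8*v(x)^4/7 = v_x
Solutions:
 v(x) = 7^(1/3)*(-1/(C1 + 24*x))^(1/3)
 v(x) = 7^(1/3)*(-1/(C1 + 8*x))^(1/3)*(-3^(2/3) - 3*3^(1/6)*I)/6
 v(x) = 7^(1/3)*(-1/(C1 + 8*x))^(1/3)*(-3^(2/3) + 3*3^(1/6)*I)/6


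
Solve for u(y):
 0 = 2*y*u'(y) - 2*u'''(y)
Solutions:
 u(y) = C1 + Integral(C2*airyai(y) + C3*airybi(y), y)


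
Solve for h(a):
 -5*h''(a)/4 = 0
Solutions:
 h(a) = C1 + C2*a


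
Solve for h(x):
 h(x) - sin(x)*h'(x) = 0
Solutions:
 h(x) = C1*sqrt(cos(x) - 1)/sqrt(cos(x) + 1)


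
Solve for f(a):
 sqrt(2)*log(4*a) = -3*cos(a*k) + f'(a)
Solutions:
 f(a) = C1 + sqrt(2)*a*(log(a) - 1) + 2*sqrt(2)*a*log(2) + 3*Piecewise((sin(a*k)/k, Ne(k, 0)), (a, True))


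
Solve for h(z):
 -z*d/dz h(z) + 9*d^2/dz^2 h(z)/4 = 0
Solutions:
 h(z) = C1 + C2*erfi(sqrt(2)*z/3)


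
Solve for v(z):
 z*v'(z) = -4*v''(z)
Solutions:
 v(z) = C1 + C2*erf(sqrt(2)*z/4)


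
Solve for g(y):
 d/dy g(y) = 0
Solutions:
 g(y) = C1


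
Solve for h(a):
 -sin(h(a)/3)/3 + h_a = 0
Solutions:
 -a/3 + 3*log(cos(h(a)/3) - 1)/2 - 3*log(cos(h(a)/3) + 1)/2 = C1


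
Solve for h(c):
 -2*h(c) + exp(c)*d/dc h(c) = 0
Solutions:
 h(c) = C1*exp(-2*exp(-c))


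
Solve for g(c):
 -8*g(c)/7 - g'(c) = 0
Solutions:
 g(c) = C1*exp(-8*c/7)


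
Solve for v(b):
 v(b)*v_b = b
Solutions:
 v(b) = -sqrt(C1 + b^2)
 v(b) = sqrt(C1 + b^2)


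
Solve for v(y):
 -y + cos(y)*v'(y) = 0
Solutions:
 v(y) = C1 + Integral(y/cos(y), y)


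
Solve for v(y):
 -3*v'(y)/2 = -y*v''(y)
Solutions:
 v(y) = C1 + C2*y^(5/2)


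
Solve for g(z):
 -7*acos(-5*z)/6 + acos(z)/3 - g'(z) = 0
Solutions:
 g(z) = C1 - 7*z*acos(-5*z)/6 + z*acos(z)/3 - 7*sqrt(1 - 25*z^2)/30 - sqrt(1 - z^2)/3


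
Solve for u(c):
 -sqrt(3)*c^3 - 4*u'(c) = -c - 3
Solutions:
 u(c) = C1 - sqrt(3)*c^4/16 + c^2/8 + 3*c/4


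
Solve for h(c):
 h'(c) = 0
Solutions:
 h(c) = C1


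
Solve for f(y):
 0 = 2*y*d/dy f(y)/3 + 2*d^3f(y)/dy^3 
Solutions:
 f(y) = C1 + Integral(C2*airyai(-3^(2/3)*y/3) + C3*airybi(-3^(2/3)*y/3), y)


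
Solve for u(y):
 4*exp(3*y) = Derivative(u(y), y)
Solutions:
 u(y) = C1 + 4*exp(3*y)/3


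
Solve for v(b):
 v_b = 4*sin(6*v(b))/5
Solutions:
 -4*b/5 + log(cos(6*v(b)) - 1)/12 - log(cos(6*v(b)) + 1)/12 = C1


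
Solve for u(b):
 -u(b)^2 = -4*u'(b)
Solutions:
 u(b) = -4/(C1 + b)


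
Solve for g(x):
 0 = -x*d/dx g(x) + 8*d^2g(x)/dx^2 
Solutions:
 g(x) = C1 + C2*erfi(x/4)


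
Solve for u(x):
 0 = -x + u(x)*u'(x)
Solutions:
 u(x) = -sqrt(C1 + x^2)
 u(x) = sqrt(C1 + x^2)


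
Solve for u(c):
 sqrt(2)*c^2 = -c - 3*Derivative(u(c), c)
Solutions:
 u(c) = C1 - sqrt(2)*c^3/9 - c^2/6


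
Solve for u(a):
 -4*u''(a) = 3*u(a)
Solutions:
 u(a) = C1*sin(sqrt(3)*a/2) + C2*cos(sqrt(3)*a/2)


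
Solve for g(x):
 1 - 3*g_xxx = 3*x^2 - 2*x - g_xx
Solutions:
 g(x) = C1 + C2*x + C3*exp(x/3) + x^4/4 + 8*x^3/3 + 47*x^2/2


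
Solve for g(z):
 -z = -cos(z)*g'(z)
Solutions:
 g(z) = C1 + Integral(z/cos(z), z)
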